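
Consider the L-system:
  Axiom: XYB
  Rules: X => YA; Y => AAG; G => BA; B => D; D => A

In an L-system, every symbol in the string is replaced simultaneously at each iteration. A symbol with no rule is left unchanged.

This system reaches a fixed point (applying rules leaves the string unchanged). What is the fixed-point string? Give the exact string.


Step 0: XYB
Step 1: YAAAGD
Step 2: AAGAAABAA
Step 3: AABAAAADAA
Step 4: AADAAAAAAA
Step 5: AAAAAAAAAA
Step 6: AAAAAAAAAA  (unchanged — fixed point at step 5)

Answer: AAAAAAAAAA


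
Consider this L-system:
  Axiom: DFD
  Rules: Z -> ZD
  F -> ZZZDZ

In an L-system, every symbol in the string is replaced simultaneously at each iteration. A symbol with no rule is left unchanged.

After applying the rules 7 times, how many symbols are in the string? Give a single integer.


Answer: 31

Derivation:
Step 0: length = 3
Step 1: length = 7
Step 2: length = 11
Step 3: length = 15
Step 4: length = 19
Step 5: length = 23
Step 6: length = 27
Step 7: length = 31


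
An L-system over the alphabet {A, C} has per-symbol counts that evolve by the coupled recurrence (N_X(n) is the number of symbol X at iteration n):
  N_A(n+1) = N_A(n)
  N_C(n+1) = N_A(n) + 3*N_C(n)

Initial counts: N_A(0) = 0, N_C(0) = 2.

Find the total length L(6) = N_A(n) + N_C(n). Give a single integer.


Answer: 1458

Derivation:
Step 0: N_A=0, N_C=2, L=2
Step 1: N_A=0, N_C=6, L=6
Step 2: N_A=0, N_C=18, L=18
Step 3: N_A=0, N_C=54, L=54
Step 4: N_A=0, N_C=162, L=162
Step 5: N_A=0, N_C=486, L=486
Step 6: N_A=0, N_C=1458, L=1458


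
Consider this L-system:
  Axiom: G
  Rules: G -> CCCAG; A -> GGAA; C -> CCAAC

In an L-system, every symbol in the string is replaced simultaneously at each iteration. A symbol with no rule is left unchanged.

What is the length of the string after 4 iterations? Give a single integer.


Answer: 510

Derivation:
Step 0: length = 1
Step 1: length = 5
Step 2: length = 24
Step 3: length = 111
Step 4: length = 510


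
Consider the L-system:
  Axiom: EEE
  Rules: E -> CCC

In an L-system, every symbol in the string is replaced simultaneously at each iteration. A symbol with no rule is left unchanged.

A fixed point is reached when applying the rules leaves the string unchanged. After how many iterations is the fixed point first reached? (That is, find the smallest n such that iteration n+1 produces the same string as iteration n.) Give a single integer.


Step 0: EEE
Step 1: CCCCCCCCC
Step 2: CCCCCCCCC  (unchanged — fixed point at step 1)

Answer: 1


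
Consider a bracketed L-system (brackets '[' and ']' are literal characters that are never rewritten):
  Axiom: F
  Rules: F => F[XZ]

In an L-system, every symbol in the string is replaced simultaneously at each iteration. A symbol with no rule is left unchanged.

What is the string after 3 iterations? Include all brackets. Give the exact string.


Answer: F[XZ][XZ][XZ]

Derivation:
Step 0: F
Step 1: F[XZ]
Step 2: F[XZ][XZ]
Step 3: F[XZ][XZ][XZ]


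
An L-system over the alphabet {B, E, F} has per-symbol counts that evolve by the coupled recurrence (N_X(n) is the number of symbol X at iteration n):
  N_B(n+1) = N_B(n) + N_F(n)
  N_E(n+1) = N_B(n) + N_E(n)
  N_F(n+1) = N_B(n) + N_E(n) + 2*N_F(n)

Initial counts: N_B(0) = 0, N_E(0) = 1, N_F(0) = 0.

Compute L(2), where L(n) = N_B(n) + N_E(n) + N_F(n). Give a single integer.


Answer: 5

Derivation:
Step 0: N_B=0, N_E=1, N_F=0, L=1
Step 1: N_B=0, N_E=1, N_F=1, L=2
Step 2: N_B=1, N_E=1, N_F=3, L=5


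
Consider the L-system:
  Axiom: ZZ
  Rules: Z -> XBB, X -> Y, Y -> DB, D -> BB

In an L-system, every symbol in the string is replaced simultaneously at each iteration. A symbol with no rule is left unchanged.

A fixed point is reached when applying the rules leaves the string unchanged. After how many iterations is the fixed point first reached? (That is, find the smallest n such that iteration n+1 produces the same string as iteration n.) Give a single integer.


Answer: 4

Derivation:
Step 0: ZZ
Step 1: XBBXBB
Step 2: YBBYBB
Step 3: DBBBDBBB
Step 4: BBBBBBBBBB
Step 5: BBBBBBBBBB  (unchanged — fixed point at step 4)


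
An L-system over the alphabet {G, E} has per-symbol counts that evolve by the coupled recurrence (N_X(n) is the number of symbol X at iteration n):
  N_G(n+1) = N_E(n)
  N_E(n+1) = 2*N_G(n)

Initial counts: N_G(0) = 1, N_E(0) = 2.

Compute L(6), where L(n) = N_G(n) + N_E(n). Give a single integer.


Answer: 24

Derivation:
Step 0: N_G=1, N_E=2, L=3
Step 1: N_G=2, N_E=2, L=4
Step 2: N_G=2, N_E=4, L=6
Step 3: N_G=4, N_E=4, L=8
Step 4: N_G=4, N_E=8, L=12
Step 5: N_G=8, N_E=8, L=16
Step 6: N_G=8, N_E=16, L=24


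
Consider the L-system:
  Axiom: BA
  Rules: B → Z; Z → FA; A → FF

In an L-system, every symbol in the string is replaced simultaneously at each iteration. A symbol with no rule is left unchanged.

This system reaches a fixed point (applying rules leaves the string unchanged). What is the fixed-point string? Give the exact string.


Answer: FFFFF

Derivation:
Step 0: BA
Step 1: ZFF
Step 2: FAFF
Step 3: FFFFF
Step 4: FFFFF  (unchanged — fixed point at step 3)


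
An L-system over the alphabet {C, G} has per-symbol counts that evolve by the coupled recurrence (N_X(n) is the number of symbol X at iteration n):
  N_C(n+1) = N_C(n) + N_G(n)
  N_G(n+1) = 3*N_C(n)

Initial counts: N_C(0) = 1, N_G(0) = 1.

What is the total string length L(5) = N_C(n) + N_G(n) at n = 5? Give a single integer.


Step 0: N_C=1, N_G=1, L=2
Step 1: N_C=2, N_G=3, L=5
Step 2: N_C=5, N_G=6, L=11
Step 3: N_C=11, N_G=15, L=26
Step 4: N_C=26, N_G=33, L=59
Step 5: N_C=59, N_G=78, L=137

Answer: 137


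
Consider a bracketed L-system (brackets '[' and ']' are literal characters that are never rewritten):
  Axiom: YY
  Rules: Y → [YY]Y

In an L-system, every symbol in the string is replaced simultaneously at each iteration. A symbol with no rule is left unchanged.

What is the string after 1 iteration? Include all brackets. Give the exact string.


Step 0: YY
Step 1: [YY]Y[YY]Y

Answer: [YY]Y[YY]Y


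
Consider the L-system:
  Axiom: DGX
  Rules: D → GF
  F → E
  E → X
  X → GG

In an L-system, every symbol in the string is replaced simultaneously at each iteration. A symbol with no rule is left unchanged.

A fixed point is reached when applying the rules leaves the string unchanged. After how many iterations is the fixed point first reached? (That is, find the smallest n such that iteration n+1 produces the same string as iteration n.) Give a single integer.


Step 0: DGX
Step 1: GFGGG
Step 2: GEGGG
Step 3: GXGGG
Step 4: GGGGGG
Step 5: GGGGGG  (unchanged — fixed point at step 4)

Answer: 4


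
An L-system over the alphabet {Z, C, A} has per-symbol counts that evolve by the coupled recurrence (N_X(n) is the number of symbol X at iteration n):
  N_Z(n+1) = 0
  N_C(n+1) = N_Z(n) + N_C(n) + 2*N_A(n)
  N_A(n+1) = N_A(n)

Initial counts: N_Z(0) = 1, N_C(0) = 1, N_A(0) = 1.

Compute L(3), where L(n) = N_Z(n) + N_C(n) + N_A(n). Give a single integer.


Step 0: N_Z=1, N_C=1, N_A=1, L=3
Step 1: N_Z=0, N_C=4, N_A=1, L=5
Step 2: N_Z=0, N_C=6, N_A=1, L=7
Step 3: N_Z=0, N_C=8, N_A=1, L=9

Answer: 9


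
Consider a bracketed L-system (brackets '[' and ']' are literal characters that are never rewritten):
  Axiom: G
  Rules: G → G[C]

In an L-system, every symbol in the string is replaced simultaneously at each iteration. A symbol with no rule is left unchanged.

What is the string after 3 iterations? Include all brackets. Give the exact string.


Answer: G[C][C][C]

Derivation:
Step 0: G
Step 1: G[C]
Step 2: G[C][C]
Step 3: G[C][C][C]


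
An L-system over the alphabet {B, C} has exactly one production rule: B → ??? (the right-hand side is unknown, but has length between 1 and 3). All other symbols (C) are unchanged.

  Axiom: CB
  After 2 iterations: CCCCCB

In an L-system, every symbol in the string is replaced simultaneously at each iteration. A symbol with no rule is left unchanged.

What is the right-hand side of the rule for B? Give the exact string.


Answer: CCB

Derivation:
Trying B → CCB:
  Step 0: CB
  Step 1: CCCB
  Step 2: CCCCCB
Matches the given result.


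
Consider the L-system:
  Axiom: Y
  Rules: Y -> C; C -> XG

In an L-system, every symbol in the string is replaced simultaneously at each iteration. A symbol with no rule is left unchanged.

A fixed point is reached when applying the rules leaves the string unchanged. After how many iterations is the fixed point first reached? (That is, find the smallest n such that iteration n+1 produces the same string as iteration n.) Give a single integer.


Answer: 2

Derivation:
Step 0: Y
Step 1: C
Step 2: XG
Step 3: XG  (unchanged — fixed point at step 2)


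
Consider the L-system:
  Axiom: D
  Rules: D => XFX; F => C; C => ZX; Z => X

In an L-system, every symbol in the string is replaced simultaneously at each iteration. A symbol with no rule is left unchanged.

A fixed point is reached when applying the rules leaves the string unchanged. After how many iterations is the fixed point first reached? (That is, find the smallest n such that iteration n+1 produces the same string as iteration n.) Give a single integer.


Answer: 4

Derivation:
Step 0: D
Step 1: XFX
Step 2: XCX
Step 3: XZXX
Step 4: XXXX
Step 5: XXXX  (unchanged — fixed point at step 4)


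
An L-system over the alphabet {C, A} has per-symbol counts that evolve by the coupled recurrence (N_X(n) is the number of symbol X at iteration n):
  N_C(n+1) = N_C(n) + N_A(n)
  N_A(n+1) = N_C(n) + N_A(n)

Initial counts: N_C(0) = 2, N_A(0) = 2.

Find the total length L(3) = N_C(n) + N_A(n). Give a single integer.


Step 0: N_C=2, N_A=2, L=4
Step 1: N_C=4, N_A=4, L=8
Step 2: N_C=8, N_A=8, L=16
Step 3: N_C=16, N_A=16, L=32

Answer: 32


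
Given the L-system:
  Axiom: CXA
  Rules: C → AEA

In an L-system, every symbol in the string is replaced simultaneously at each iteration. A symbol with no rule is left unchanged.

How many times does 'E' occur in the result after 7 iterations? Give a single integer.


Answer: 1

Derivation:
Step 0: CXA  (0 'E')
Step 1: AEAXA  (1 'E')
Step 2: AEAXA  (1 'E')
Step 3: AEAXA  (1 'E')
Step 4: AEAXA  (1 'E')
Step 5: AEAXA  (1 'E')
Step 6: AEAXA  (1 'E')
Step 7: AEAXA  (1 'E')


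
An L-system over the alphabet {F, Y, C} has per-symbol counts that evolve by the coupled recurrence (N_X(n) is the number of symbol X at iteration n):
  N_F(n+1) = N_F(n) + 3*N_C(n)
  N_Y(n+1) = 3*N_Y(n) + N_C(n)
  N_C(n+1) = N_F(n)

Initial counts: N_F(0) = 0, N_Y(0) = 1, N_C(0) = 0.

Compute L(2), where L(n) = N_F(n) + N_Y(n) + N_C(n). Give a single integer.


Answer: 9

Derivation:
Step 0: N_F=0, N_Y=1, N_C=0, L=1
Step 1: N_F=0, N_Y=3, N_C=0, L=3
Step 2: N_F=0, N_Y=9, N_C=0, L=9


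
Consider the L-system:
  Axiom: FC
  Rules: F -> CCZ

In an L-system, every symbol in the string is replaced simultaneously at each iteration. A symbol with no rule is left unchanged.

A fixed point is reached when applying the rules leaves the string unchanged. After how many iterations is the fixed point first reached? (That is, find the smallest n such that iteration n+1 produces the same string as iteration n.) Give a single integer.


Step 0: FC
Step 1: CCZC
Step 2: CCZC  (unchanged — fixed point at step 1)

Answer: 1


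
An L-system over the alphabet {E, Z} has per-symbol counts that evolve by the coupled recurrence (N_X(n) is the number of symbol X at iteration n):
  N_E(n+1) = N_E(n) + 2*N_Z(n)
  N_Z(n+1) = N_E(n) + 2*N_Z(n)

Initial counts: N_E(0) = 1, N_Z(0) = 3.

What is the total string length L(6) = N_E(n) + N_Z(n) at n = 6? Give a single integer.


Answer: 3402

Derivation:
Step 0: N_E=1, N_Z=3, L=4
Step 1: N_E=7, N_Z=7, L=14
Step 2: N_E=21, N_Z=21, L=42
Step 3: N_E=63, N_Z=63, L=126
Step 4: N_E=189, N_Z=189, L=378
Step 5: N_E=567, N_Z=567, L=1134
Step 6: N_E=1701, N_Z=1701, L=3402


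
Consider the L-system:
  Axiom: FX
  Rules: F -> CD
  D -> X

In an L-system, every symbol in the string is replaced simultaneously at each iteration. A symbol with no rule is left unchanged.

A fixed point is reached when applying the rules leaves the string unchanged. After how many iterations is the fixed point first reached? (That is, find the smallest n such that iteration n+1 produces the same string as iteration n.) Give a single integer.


Step 0: FX
Step 1: CDX
Step 2: CXX
Step 3: CXX  (unchanged — fixed point at step 2)

Answer: 2


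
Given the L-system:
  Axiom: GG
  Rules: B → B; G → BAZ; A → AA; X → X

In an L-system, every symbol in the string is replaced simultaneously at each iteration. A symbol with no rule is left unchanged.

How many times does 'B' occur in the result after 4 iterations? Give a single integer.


Step 0: GG  (0 'B')
Step 1: BAZBAZ  (2 'B')
Step 2: BAAZBAAZ  (2 'B')
Step 3: BAAAAZBAAAAZ  (2 'B')
Step 4: BAAAAAAAAZBAAAAAAAAZ  (2 'B')

Answer: 2


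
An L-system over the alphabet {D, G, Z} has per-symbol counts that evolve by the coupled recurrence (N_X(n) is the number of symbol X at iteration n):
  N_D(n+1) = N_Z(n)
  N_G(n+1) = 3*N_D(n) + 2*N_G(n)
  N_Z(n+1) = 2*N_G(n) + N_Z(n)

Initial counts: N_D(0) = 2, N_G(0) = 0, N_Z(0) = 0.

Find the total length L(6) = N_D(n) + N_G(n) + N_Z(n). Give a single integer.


Answer: 1860

Derivation:
Step 0: N_D=2, N_G=0, N_Z=0, L=2
Step 1: N_D=0, N_G=6, N_Z=0, L=6
Step 2: N_D=0, N_G=12, N_Z=12, L=24
Step 3: N_D=12, N_G=24, N_Z=36, L=72
Step 4: N_D=36, N_G=84, N_Z=84, L=204
Step 5: N_D=84, N_G=276, N_Z=252, L=612
Step 6: N_D=252, N_G=804, N_Z=804, L=1860


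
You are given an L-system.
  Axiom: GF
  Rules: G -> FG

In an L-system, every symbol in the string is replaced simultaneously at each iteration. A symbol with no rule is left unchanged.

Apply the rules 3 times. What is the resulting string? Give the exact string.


Step 0: GF
Step 1: FGF
Step 2: FFGF
Step 3: FFFGF

Answer: FFFGF


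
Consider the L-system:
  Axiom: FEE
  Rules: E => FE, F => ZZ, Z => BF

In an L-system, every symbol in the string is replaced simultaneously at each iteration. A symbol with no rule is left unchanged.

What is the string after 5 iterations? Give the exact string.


Answer: BBZZBZZBBZZBZZBBFBFBBFBFBZZBZZBFBFZZFEBBFBFBBFBFBZZBZZBFBFZZFE

Derivation:
Step 0: FEE
Step 1: ZZFEFE
Step 2: BFBFZZFEZZFE
Step 3: BZZBZZBFBFZZFEBFBFZZFE
Step 4: BBFBFBBFBFBZZBZZBFBFZZFEBZZBZZBFBFZZFE
Step 5: BBZZBZZBBZZBZZBBFBFBBFBFBZZBZZBFBFZZFEBBFBFBBFBFBZZBZZBFBFZZFE


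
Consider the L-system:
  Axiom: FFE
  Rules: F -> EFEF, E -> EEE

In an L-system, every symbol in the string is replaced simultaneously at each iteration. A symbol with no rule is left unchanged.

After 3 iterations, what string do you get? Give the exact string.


Answer: EEEEEEEEEEEEEFEFEEEEFEFEEEEEEEEEEEEEFEFEEEEFEFEEEEEEEEEEEEEFEFEEEEFEFEEEEEEEEEEEEEFEFEEEEFEFEEEEEEEEEEEEEEEEEEEEEEEEEEE

Derivation:
Step 0: FFE
Step 1: EFEFEFEFEEE
Step 2: EEEEFEFEEEEFEFEEEEFEFEEEEFEFEEEEEEEEE
Step 3: EEEEEEEEEEEEEFEFEEEEFEFEEEEEEEEEEEEEFEFEEEEFEFEEEEEEEEEEEEEFEFEEEEFEFEEEEEEEEEEEEEFEFEEEEFEFEEEEEEEEEEEEEEEEEEEEEEEEEEE


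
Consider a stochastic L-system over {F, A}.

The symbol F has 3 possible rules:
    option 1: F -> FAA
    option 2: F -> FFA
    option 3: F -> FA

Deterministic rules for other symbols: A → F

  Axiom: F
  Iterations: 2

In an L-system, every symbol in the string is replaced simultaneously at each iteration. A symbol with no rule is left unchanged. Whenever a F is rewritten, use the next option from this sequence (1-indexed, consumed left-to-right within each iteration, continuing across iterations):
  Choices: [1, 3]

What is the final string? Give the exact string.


Step 0: F
Step 1: FAA  (used choices [1])
Step 2: FAFF  (used choices [3])

Answer: FAFF


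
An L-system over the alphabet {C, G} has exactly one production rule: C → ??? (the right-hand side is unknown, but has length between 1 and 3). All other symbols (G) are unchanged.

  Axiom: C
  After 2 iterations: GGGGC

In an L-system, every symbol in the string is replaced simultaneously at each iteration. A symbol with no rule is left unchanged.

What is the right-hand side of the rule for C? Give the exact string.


Answer: GGC

Derivation:
Trying C → GGC:
  Step 0: C
  Step 1: GGC
  Step 2: GGGGC
Matches the given result.


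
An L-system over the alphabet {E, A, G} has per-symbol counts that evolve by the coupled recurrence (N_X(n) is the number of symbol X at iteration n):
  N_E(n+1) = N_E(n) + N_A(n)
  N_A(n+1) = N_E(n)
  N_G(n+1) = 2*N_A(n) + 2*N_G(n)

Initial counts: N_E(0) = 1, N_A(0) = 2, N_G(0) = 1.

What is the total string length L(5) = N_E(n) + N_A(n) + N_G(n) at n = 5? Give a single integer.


Step 0: N_E=1, N_A=2, N_G=1, L=4
Step 1: N_E=3, N_A=1, N_G=6, L=10
Step 2: N_E=4, N_A=3, N_G=14, L=21
Step 3: N_E=7, N_A=4, N_G=34, L=45
Step 4: N_E=11, N_A=7, N_G=76, L=94
Step 5: N_E=18, N_A=11, N_G=166, L=195

Answer: 195


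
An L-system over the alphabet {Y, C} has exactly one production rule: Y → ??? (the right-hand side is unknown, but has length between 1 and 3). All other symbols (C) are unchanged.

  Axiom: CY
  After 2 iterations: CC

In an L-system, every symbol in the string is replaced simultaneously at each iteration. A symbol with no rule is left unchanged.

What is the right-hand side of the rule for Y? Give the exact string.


Answer: C

Derivation:
Trying Y → C:
  Step 0: CY
  Step 1: CC
  Step 2: CC
Matches the given result.


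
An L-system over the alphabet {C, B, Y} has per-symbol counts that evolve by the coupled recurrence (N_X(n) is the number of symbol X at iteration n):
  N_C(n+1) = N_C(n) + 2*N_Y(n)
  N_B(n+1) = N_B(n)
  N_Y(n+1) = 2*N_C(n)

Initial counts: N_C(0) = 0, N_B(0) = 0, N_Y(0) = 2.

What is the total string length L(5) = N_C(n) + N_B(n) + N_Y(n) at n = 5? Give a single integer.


Step 0: N_C=0, N_B=0, N_Y=2, L=2
Step 1: N_C=4, N_B=0, N_Y=0, L=4
Step 2: N_C=4, N_B=0, N_Y=8, L=12
Step 3: N_C=20, N_B=0, N_Y=8, L=28
Step 4: N_C=36, N_B=0, N_Y=40, L=76
Step 5: N_C=116, N_B=0, N_Y=72, L=188

Answer: 188


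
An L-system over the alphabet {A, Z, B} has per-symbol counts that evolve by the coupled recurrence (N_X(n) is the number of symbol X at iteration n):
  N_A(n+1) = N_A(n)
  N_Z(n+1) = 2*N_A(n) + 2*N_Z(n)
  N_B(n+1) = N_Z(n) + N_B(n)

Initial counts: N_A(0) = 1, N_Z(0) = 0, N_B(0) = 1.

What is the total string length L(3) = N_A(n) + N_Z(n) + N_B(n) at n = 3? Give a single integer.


Step 0: N_A=1, N_Z=0, N_B=1, L=2
Step 1: N_A=1, N_Z=2, N_B=1, L=4
Step 2: N_A=1, N_Z=6, N_B=3, L=10
Step 3: N_A=1, N_Z=14, N_B=9, L=24

Answer: 24


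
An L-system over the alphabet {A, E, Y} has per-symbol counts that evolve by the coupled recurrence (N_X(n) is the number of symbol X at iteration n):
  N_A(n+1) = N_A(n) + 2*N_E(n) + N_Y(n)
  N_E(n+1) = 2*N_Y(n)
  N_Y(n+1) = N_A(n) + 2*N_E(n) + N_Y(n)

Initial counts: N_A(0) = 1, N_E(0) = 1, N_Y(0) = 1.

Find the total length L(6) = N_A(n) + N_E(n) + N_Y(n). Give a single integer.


Step 0: N_A=1, N_E=1, N_Y=1, L=3
Step 1: N_A=4, N_E=2, N_Y=4, L=10
Step 2: N_A=12, N_E=8, N_Y=12, L=32
Step 3: N_A=40, N_E=24, N_Y=40, L=104
Step 4: N_A=128, N_E=80, N_Y=128, L=336
Step 5: N_A=416, N_E=256, N_Y=416, L=1088
Step 6: N_A=1344, N_E=832, N_Y=1344, L=3520

Answer: 3520


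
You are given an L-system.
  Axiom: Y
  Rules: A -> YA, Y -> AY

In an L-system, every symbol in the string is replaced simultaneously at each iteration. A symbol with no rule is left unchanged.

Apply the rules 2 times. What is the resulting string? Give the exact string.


Step 0: Y
Step 1: AY
Step 2: YAAY

Answer: YAAY


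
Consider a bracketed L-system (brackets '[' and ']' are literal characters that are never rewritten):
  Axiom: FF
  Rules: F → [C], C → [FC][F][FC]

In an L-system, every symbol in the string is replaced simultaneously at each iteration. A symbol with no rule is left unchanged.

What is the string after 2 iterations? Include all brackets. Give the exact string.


Answer: [[FC][F][FC]][[FC][F][FC]]

Derivation:
Step 0: FF
Step 1: [C][C]
Step 2: [[FC][F][FC]][[FC][F][FC]]


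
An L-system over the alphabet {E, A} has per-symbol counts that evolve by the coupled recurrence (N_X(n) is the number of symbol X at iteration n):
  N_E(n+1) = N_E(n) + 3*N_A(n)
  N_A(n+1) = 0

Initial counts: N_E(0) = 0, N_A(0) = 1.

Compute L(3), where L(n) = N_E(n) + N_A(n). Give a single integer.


Answer: 3

Derivation:
Step 0: N_E=0, N_A=1, L=1
Step 1: N_E=3, N_A=0, L=3
Step 2: N_E=3, N_A=0, L=3
Step 3: N_E=3, N_A=0, L=3


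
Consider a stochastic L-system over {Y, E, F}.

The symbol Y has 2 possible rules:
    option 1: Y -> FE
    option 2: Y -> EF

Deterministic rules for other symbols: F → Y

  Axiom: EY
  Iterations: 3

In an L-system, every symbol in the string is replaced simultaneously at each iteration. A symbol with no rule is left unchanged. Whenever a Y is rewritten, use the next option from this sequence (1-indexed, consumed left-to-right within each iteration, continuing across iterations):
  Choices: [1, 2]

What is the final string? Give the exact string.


Answer: EEFE

Derivation:
Step 0: EY
Step 1: EFE  (used choices [1])
Step 2: EYE  (used choices [])
Step 3: EEFE  (used choices [2])


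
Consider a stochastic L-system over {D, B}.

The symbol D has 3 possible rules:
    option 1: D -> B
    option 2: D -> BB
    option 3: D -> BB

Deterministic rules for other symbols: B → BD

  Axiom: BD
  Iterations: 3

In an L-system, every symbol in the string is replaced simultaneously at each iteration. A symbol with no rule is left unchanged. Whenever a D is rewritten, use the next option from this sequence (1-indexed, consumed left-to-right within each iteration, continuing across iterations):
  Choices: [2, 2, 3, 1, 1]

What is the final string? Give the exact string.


Answer: BDBBBDBDBDBBDB

Derivation:
Step 0: BD
Step 1: BDBB  (used choices [2])
Step 2: BDBBBDBD  (used choices [2])
Step 3: BDBBBDBDBDBBDB  (used choices [3, 1, 1])


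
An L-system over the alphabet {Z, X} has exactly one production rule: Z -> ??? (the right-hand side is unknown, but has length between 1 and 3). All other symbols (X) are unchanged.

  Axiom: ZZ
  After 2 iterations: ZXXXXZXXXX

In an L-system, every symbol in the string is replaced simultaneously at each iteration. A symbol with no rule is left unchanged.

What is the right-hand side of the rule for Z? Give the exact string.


Trying Z -> ZXX:
  Step 0: ZZ
  Step 1: ZXXZXX
  Step 2: ZXXXXZXXXX
Matches the given result.

Answer: ZXX


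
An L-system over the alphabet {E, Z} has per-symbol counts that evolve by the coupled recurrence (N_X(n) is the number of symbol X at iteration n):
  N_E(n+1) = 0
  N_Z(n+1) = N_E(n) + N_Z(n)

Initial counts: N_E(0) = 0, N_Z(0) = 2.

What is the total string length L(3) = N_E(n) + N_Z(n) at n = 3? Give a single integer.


Answer: 2

Derivation:
Step 0: N_E=0, N_Z=2, L=2
Step 1: N_E=0, N_Z=2, L=2
Step 2: N_E=0, N_Z=2, L=2
Step 3: N_E=0, N_Z=2, L=2


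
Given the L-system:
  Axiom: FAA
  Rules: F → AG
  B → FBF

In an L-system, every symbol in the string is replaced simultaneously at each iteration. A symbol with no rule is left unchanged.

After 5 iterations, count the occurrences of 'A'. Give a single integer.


Step 0: FAA  (2 'A')
Step 1: AGAA  (3 'A')
Step 2: AGAA  (3 'A')
Step 3: AGAA  (3 'A')
Step 4: AGAA  (3 'A')
Step 5: AGAA  (3 'A')

Answer: 3


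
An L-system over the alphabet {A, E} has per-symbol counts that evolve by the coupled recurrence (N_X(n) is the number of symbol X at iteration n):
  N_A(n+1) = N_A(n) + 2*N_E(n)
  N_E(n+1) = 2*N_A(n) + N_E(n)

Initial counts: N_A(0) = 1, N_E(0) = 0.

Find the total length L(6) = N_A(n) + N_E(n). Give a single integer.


Answer: 729

Derivation:
Step 0: N_A=1, N_E=0, L=1
Step 1: N_A=1, N_E=2, L=3
Step 2: N_A=5, N_E=4, L=9
Step 3: N_A=13, N_E=14, L=27
Step 4: N_A=41, N_E=40, L=81
Step 5: N_A=121, N_E=122, L=243
Step 6: N_A=365, N_E=364, L=729


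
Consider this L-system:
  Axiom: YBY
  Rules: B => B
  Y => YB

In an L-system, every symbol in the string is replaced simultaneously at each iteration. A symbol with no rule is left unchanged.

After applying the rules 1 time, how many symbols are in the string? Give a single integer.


Answer: 5

Derivation:
Step 0: length = 3
Step 1: length = 5


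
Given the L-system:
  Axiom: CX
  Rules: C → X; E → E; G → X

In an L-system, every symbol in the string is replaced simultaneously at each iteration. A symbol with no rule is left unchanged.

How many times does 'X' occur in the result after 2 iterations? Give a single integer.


Answer: 2

Derivation:
Step 0: CX  (1 'X')
Step 1: XX  (2 'X')
Step 2: XX  (2 'X')


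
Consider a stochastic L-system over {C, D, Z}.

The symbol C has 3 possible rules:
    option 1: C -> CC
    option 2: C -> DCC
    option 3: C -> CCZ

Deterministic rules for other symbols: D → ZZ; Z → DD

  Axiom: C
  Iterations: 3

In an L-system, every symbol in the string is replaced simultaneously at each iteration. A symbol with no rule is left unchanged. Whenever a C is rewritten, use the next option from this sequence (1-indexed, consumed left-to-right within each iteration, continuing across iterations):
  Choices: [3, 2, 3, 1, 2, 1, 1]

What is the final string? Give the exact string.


Step 0: C
Step 1: CCZ  (used choices [3])
Step 2: DCCCCZDD  (used choices [2, 3])
Step 3: ZZCCDCCCCCCDDZZZZ  (used choices [1, 2, 1, 1])

Answer: ZZCCDCCCCCCDDZZZZ


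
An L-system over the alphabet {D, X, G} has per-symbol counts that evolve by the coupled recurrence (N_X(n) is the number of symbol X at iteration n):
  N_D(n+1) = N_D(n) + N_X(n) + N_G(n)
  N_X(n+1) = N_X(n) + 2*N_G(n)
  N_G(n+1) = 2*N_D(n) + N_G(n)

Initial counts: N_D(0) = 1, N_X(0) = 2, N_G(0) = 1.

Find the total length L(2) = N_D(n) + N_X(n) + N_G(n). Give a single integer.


Answer: 32

Derivation:
Step 0: N_D=1, N_X=2, N_G=1, L=4
Step 1: N_D=4, N_X=4, N_G=3, L=11
Step 2: N_D=11, N_X=10, N_G=11, L=32


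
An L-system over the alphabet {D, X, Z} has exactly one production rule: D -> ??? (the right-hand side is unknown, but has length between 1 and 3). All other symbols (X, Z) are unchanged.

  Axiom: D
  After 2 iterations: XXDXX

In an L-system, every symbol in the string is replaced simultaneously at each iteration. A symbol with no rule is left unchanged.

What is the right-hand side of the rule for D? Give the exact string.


Trying D -> XDX:
  Step 0: D
  Step 1: XDX
  Step 2: XXDXX
Matches the given result.

Answer: XDX


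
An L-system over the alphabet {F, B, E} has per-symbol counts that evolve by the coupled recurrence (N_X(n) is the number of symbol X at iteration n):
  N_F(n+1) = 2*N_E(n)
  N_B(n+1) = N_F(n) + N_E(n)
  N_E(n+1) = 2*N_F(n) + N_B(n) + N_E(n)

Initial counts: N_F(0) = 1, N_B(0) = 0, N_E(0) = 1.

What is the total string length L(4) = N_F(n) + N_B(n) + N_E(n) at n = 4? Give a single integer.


Step 0: N_F=1, N_B=0, N_E=1, L=2
Step 1: N_F=2, N_B=2, N_E=3, L=7
Step 2: N_F=6, N_B=5, N_E=9, L=20
Step 3: N_F=18, N_B=15, N_E=26, L=59
Step 4: N_F=52, N_B=44, N_E=77, L=173

Answer: 173


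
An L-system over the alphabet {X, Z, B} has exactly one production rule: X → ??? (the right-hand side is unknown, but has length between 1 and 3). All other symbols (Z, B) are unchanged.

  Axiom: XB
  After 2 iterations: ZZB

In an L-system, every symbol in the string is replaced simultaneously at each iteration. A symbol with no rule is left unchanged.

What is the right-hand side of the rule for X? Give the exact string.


Answer: ZZ

Derivation:
Trying X → ZZ:
  Step 0: XB
  Step 1: ZZB
  Step 2: ZZB
Matches the given result.


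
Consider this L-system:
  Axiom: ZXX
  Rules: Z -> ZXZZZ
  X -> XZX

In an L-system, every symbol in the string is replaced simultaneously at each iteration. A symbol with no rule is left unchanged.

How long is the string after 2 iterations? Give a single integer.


Answer: 45

Derivation:
Step 0: length = 3
Step 1: length = 11
Step 2: length = 45


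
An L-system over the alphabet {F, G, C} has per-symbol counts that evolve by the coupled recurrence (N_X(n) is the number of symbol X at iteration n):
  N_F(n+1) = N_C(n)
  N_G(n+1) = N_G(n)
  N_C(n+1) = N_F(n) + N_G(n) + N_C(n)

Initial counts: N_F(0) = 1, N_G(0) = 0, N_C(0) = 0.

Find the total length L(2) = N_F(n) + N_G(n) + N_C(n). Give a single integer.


Step 0: N_F=1, N_G=0, N_C=0, L=1
Step 1: N_F=0, N_G=0, N_C=1, L=1
Step 2: N_F=1, N_G=0, N_C=1, L=2

Answer: 2


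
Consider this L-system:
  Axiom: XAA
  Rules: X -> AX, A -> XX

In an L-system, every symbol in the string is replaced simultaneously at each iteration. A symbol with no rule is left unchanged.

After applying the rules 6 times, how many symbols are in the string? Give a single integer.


Step 0: length = 3
Step 1: length = 6
Step 2: length = 12
Step 3: length = 24
Step 4: length = 48
Step 5: length = 96
Step 6: length = 192

Answer: 192


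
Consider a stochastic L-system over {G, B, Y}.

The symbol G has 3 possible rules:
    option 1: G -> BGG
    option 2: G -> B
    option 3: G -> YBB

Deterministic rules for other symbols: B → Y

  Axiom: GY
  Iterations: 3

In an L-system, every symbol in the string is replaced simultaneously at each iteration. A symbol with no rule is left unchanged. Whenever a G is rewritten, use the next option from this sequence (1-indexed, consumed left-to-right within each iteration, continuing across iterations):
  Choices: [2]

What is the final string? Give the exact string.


Step 0: GY
Step 1: BY  (used choices [2])
Step 2: YY  (used choices [])
Step 3: YY  (used choices [])

Answer: YY


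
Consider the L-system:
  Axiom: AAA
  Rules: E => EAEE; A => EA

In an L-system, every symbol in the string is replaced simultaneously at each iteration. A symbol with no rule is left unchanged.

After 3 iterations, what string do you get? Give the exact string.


Answer: EAEEEAEAEEEAEEEAEEEAEAEEEAEAEEEAEEEAEEEAEAEEEAEAEEEAEEEAEEEA

Derivation:
Step 0: AAA
Step 1: EAEAEA
Step 2: EAEEEAEAEEEAEAEEEA
Step 3: EAEEEAEAEEEAEEEAEEEAEAEEEAEAEEEAEEEAEEEAEAEEEAEAEEEAEEEAEEEA


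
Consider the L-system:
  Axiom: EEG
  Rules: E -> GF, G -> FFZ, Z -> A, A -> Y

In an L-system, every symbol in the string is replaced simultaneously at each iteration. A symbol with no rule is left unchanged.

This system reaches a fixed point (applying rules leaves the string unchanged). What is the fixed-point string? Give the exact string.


Step 0: EEG
Step 1: GFGFFFZ
Step 2: FFZFFFZFFFA
Step 3: FFAFFFAFFFY
Step 4: FFYFFFYFFFY
Step 5: FFYFFFYFFFY  (unchanged — fixed point at step 4)

Answer: FFYFFFYFFFY


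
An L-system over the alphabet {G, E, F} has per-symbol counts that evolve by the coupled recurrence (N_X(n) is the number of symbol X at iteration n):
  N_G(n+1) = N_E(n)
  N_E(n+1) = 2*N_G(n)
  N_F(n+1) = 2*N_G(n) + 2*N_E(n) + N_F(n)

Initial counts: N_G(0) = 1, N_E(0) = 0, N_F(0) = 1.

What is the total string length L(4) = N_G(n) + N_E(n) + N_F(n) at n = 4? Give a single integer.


Step 0: N_G=1, N_E=0, N_F=1, L=2
Step 1: N_G=0, N_E=2, N_F=3, L=5
Step 2: N_G=2, N_E=0, N_F=7, L=9
Step 3: N_G=0, N_E=4, N_F=11, L=15
Step 4: N_G=4, N_E=0, N_F=19, L=23

Answer: 23


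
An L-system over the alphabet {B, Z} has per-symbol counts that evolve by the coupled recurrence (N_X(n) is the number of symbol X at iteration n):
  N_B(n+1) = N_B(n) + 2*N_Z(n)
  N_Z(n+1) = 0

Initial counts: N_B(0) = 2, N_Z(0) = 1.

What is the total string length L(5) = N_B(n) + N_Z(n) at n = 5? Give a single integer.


Answer: 4

Derivation:
Step 0: N_B=2, N_Z=1, L=3
Step 1: N_B=4, N_Z=0, L=4
Step 2: N_B=4, N_Z=0, L=4
Step 3: N_B=4, N_Z=0, L=4
Step 4: N_B=4, N_Z=0, L=4
Step 5: N_B=4, N_Z=0, L=4


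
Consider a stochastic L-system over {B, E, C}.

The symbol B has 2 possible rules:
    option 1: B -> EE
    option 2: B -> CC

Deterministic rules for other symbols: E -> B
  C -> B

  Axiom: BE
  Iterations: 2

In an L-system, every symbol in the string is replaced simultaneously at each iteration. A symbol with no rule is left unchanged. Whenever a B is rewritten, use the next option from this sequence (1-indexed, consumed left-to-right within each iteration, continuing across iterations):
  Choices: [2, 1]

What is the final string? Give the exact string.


Answer: BBEE

Derivation:
Step 0: BE
Step 1: CCB  (used choices [2])
Step 2: BBEE  (used choices [1])


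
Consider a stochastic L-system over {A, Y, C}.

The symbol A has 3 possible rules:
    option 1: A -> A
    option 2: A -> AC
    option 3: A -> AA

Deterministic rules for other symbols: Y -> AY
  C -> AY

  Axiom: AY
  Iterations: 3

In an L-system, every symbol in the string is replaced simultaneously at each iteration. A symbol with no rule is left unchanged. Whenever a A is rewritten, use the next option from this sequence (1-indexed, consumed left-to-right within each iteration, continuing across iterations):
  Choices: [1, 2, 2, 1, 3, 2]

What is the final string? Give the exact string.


Step 0: AY
Step 1: AAY  (used choices [1])
Step 2: ACACAY  (used choices [2, 2])
Step 3: AAYAAAYACAY  (used choices [1, 3, 2])

Answer: AAYAAAYACAY


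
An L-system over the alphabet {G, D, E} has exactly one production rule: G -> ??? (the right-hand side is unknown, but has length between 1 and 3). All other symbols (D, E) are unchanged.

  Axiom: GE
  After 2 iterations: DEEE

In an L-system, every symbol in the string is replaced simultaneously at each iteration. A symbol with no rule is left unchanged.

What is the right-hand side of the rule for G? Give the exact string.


Trying G -> DEE:
  Step 0: GE
  Step 1: DEEE
  Step 2: DEEE
Matches the given result.

Answer: DEE


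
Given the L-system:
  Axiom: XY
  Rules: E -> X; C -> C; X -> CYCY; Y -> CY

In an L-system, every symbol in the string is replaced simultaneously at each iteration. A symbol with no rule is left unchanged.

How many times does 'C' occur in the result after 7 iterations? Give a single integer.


Answer: 21

Derivation:
Step 0: XY  (0 'C')
Step 1: CYCYCY  (3 'C')
Step 2: CCYCCYCCY  (6 'C')
Step 3: CCCYCCCYCCCY  (9 'C')
Step 4: CCCCYCCCCYCCCCY  (12 'C')
Step 5: CCCCCYCCCCCYCCCCCY  (15 'C')
Step 6: CCCCCCYCCCCCCYCCCCCCY  (18 'C')
Step 7: CCCCCCCYCCCCCCCYCCCCCCCY  (21 'C')


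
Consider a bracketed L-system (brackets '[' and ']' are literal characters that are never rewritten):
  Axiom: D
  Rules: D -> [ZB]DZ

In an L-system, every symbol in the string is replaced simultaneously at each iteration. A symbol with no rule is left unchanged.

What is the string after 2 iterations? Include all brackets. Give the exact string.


Answer: [ZB][ZB]DZZ

Derivation:
Step 0: D
Step 1: [ZB]DZ
Step 2: [ZB][ZB]DZZ


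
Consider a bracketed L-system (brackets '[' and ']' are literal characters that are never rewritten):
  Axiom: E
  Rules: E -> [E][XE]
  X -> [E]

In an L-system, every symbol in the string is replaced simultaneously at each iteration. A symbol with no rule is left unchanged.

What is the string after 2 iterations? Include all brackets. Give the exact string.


Answer: [[E][XE]][[E][E][XE]]

Derivation:
Step 0: E
Step 1: [E][XE]
Step 2: [[E][XE]][[E][E][XE]]


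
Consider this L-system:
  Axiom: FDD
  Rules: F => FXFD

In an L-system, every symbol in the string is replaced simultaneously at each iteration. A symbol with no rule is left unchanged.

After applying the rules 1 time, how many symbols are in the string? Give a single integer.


Step 0: length = 3
Step 1: length = 6

Answer: 6


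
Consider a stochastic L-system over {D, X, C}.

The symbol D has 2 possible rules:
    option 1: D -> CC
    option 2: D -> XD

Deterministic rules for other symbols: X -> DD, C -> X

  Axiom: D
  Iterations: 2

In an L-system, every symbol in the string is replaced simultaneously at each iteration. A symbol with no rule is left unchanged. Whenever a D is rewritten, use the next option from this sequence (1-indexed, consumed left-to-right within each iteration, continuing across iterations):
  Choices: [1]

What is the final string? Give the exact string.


Step 0: D
Step 1: CC  (used choices [1])
Step 2: XX  (used choices [])

Answer: XX


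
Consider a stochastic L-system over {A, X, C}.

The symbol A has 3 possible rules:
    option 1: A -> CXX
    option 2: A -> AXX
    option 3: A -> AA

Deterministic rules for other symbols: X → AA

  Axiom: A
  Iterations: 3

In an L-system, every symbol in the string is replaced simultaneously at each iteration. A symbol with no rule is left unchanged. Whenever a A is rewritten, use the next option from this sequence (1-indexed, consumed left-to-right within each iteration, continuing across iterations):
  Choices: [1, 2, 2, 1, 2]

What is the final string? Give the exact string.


Step 0: A
Step 1: CXX  (used choices [1])
Step 2: CAAAA  (used choices [])
Step 3: CAXXAXXCXXAXX  (used choices [2, 2, 1, 2])

Answer: CAXXAXXCXXAXX


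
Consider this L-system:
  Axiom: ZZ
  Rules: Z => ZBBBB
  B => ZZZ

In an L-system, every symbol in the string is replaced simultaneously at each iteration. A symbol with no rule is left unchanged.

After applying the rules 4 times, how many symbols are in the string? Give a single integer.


Answer: 562

Derivation:
Step 0: length = 2
Step 1: length = 10
Step 2: length = 34
Step 3: length = 154
Step 4: length = 562


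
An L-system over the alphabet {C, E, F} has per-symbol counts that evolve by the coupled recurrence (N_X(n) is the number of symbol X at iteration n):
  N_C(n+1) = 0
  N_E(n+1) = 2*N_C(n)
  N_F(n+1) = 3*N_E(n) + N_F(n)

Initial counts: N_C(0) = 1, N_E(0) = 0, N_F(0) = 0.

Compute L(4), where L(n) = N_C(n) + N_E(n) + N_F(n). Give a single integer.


Step 0: N_C=1, N_E=0, N_F=0, L=1
Step 1: N_C=0, N_E=2, N_F=0, L=2
Step 2: N_C=0, N_E=0, N_F=6, L=6
Step 3: N_C=0, N_E=0, N_F=6, L=6
Step 4: N_C=0, N_E=0, N_F=6, L=6

Answer: 6


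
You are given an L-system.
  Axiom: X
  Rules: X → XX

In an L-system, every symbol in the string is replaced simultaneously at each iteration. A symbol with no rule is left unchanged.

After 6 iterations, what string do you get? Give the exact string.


Step 0: X
Step 1: XX
Step 2: XXXX
Step 3: XXXXXXXX
Step 4: XXXXXXXXXXXXXXXX
Step 5: XXXXXXXXXXXXXXXXXXXXXXXXXXXXXXXX
Step 6: XXXXXXXXXXXXXXXXXXXXXXXXXXXXXXXXXXXXXXXXXXXXXXXXXXXXXXXXXXXXXXXX

Answer: XXXXXXXXXXXXXXXXXXXXXXXXXXXXXXXXXXXXXXXXXXXXXXXXXXXXXXXXXXXXXXXX


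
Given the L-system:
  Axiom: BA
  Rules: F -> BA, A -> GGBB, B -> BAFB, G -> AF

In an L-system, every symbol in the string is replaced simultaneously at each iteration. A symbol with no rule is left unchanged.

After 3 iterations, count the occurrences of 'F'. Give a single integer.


Answer: 13

Derivation:
Step 0: BA  (0 'F')
Step 1: BAFBGGBB  (1 'F')
Step 2: BAFBGGBBBABAFBAFAFBAFBBAFB  (6 'F')
Step 3: BAFBGGBBBABAFBAFAFBAFBBAFBBAFBGGBBBAFBGGBBBABAFBGGBBBAGGBBBABAFBGGBBBABAFBBAFBGGBBBABAFB  (13 'F')


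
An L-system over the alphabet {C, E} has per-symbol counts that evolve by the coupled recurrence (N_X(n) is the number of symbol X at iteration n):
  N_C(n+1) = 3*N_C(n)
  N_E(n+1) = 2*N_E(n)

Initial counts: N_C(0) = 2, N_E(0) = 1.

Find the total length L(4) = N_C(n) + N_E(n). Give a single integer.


Step 0: N_C=2, N_E=1, L=3
Step 1: N_C=6, N_E=2, L=8
Step 2: N_C=18, N_E=4, L=22
Step 3: N_C=54, N_E=8, L=62
Step 4: N_C=162, N_E=16, L=178

Answer: 178


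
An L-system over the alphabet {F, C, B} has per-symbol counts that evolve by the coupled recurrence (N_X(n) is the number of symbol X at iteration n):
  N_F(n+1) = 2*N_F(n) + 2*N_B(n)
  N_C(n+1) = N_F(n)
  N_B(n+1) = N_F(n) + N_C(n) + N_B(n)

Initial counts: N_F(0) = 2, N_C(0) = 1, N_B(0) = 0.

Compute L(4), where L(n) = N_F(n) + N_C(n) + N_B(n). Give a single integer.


Step 0: N_F=2, N_C=1, N_B=0, L=3
Step 1: N_F=4, N_C=2, N_B=3, L=9
Step 2: N_F=14, N_C=4, N_B=9, L=27
Step 3: N_F=46, N_C=14, N_B=27, L=87
Step 4: N_F=146, N_C=46, N_B=87, L=279

Answer: 279


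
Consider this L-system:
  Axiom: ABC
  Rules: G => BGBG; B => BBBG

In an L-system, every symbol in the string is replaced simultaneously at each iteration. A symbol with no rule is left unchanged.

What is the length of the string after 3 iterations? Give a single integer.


Step 0: length = 3
Step 1: length = 6
Step 2: length = 18
Step 3: length = 66

Answer: 66
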